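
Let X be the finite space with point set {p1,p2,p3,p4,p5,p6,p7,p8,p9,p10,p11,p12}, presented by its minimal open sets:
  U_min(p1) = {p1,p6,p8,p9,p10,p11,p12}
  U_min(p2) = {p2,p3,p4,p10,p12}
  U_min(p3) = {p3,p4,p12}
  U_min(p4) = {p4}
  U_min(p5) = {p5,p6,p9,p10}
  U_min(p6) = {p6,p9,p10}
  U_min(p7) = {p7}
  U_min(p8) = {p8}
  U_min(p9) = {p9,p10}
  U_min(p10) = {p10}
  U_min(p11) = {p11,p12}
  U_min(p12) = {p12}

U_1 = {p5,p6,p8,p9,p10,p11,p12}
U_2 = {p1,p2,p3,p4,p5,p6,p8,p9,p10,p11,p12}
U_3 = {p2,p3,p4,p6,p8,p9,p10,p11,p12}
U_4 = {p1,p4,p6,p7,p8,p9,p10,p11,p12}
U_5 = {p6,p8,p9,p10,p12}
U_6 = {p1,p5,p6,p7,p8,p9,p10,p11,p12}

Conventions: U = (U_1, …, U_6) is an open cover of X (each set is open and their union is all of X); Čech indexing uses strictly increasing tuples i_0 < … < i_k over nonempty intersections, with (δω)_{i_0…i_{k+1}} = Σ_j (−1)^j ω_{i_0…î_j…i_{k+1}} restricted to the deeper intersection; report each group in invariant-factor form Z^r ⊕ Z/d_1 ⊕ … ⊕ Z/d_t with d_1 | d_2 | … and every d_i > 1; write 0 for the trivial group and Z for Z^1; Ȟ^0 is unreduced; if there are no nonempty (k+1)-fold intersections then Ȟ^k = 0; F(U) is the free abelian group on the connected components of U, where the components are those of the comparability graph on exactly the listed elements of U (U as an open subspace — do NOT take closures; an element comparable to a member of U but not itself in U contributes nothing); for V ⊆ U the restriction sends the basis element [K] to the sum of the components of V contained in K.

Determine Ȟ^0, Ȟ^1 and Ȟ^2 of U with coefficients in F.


Ȟ^0 = Z^2,  Ȟ^1 = 0,  Ȟ^2 = 0

nonempty intersections:
  U12={p5,p6,p8,p9,p10,p11,p12} U13={p6,p8,p9,p10,p11,p12} U14={p6,p8,p9,p10,p11,p12} U15={p6,p8,p9,p10,p12} U16={p5,p6,p8,p9,p10,p11,p12} U23={p2,p3,p4,p6,p8,p9,p10,p11,p12} U24={p1,p4,p6,p8,p9,p10,p11,p12} U25={p6,p8,p9,p10,p12} U26={p1,p5,p6,p8,p9,p10,p11,p12} U34={p4,p6,p8,p9,p10,p11,p12} U35={p6,p8,p9,p10,p12} U36={p6,p8,p9,p10,p11,p12} U45={p6,p8,p9,p10,p12} U46={p1,p6,p7,p8,p9,p10,p11,p12} U56={p6,p8,p9,p10,p12}
  U123={p6,p8,p9,p10,p11,p12} U124={p6,p8,p9,p10,p11,p12} U125={p6,p8,p9,p10,p12} U126={p5,p6,p8,p9,p10,p11,p12} U134={p6,p8,p9,p10,p11,p12} U135={p6,p8,p9,p10,p12} U136={p6,p8,p9,p10,p11,p12} U145={p6,p8,p9,p10,p12} U146={p6,p8,p9,p10,p11,p12} U156={p6,p8,p9,p10,p12} U234={p4,p6,p8,p9,p10,p11,p12} U235={p6,p8,p9,p10,p12} U236={p6,p8,p9,p10,p11,p12} U245={p6,p8,p9,p10,p12} U246={p1,p6,p8,p9,p10,p11,p12} U256={p6,p8,p9,p10,p12} U345={p6,p8,p9,p10,p12} U346={p6,p8,p9,p10,p11,p12} U356={p6,p8,p9,p10,p12} U456={p6,p8,p9,p10,p12}
  U1234={p6,p8,p9,p10,p11,p12} U1235={p6,p8,p9,p10,p12} U1236={p6,p8,p9,p10,p11,p12} U1245={p6,p8,p9,p10,p12} U1246={p6,p8,p9,p10,p11,p12} U1256={p6,p8,p9,p10,p12} U1345={p6,p8,p9,p10,p12} U1346={p6,p8,p9,p10,p11,p12} U1356={p6,p8,p9,p10,p12} U1456={p6,p8,p9,p10,p12} U2345={p6,p8,p9,p10,p12} U2346={p6,p8,p9,p10,p11,p12} U2356={p6,p8,p9,p10,p12} U2456={p6,p8,p9,p10,p12} U3456={p6,p8,p9,p10,p12}
  U12345={p6,p8,p9,p10,p12} U12346={p6,p8,p9,p10,p11,p12} U12356={p6,p8,p9,p10,p12} U12456={p6,p8,p9,p10,p12} U13456={p6,p8,p9,p10,p12} U23456={p6,p8,p9,p10,p12}
  U123456={p6,p8,p9,p10,p12}
components per intersection:
  U1: {p5,p6,p9,p10} {p8} {p11,p12}
  U2: {p1,p2,p3,p4,p5,p6,p8,p9,p10,p11,p12}
  U3: {p2,p3,p4,p6,p9,p10,p11,p12} {p8}
  U4: {p1,p6,p8,p9,p10,p11,p12} {p4} {p7}
  U5: {p6,p9,p10} {p8} {p12}
  U6: {p1,p5,p6,p8,p9,p10,p11,p12} {p7}
  U12: {p5,p6,p9,p10} {p8} {p11,p12}
  U13: {p6,p9,p10} {p8} {p11,p12}
  U14: {p6,p9,p10} {p8} {p11,p12}
  U15: {p6,p9,p10} {p8} {p12}
  U16: {p5,p6,p9,p10} {p8} {p11,p12}
  U23: {p2,p3,p4,p6,p9,p10,p11,p12} {p8}
  U24: {p1,p6,p8,p9,p10,p11,p12} {p4}
  U25: {p6,p9,p10} {p8} {p12}
  U26: {p1,p5,p6,p8,p9,p10,p11,p12}
  U34: {p4} {p6,p9,p10} {p8} {p11,p12}
  U35: {p6,p9,p10} {p8} {p12}
  U36: {p6,p9,p10} {p8} {p11,p12}
  U45: {p6,p9,p10} {p8} {p12}
  U46: {p1,p6,p8,p9,p10,p11,p12} {p7}
  U56: {p6,p9,p10} {p8} {p12}
  U123: {p6,p9,p10} {p8} {p11,p12}
  U124: {p6,p9,p10} {p8} {p11,p12}
  U125: {p6,p9,p10} {p8} {p12}
  U126: {p5,p6,p9,p10} {p8} {p11,p12}
  U134: {p6,p9,p10} {p8} {p11,p12}
  U135: {p6,p9,p10} {p8} {p12}
  U136: {p6,p9,p10} {p8} {p11,p12}
  U145: {p6,p9,p10} {p8} {p12}
  U146: {p6,p9,p10} {p8} {p11,p12}
  U156: {p6,p9,p10} {p8} {p12}
  U234: {p4} {p6,p9,p10} {p8} {p11,p12}
  U235: {p6,p9,p10} {p8} {p12}
  U236: {p6,p9,p10} {p8} {p11,p12}
  U245: {p6,p9,p10} {p8} {p12}
  U246: {p1,p6,p8,p9,p10,p11,p12}
  U256: {p6,p9,p10} {p8} {p12}
  U345: {p6,p9,p10} {p8} {p12}
  U346: {p6,p9,p10} {p8} {p11,p12}
  U356: {p6,p9,p10} {p8} {p12}
  U456: {p6,p9,p10} {p8} {p12}
  U1234: {p6,p9,p10} {p8} {p11,p12}
  U1235: {p6,p9,p10} {p8} {p12}
  U1236: {p6,p9,p10} {p8} {p11,p12}
  U1245: {p6,p9,p10} {p8} {p12}
  U1246: {p6,p9,p10} {p8} {p11,p12}
  U1256: {p6,p9,p10} {p8} {p12}
  U1345: {p6,p9,p10} {p8} {p12}
  U1346: {p6,p9,p10} {p8} {p11,p12}
  U1356: {p6,p9,p10} {p8} {p12}
  U1456: {p6,p9,p10} {p8} {p12}
  U2345: {p6,p9,p10} {p8} {p12}
  U2346: {p6,p9,p10} {p8} {p11,p12}
  U2356: {p6,p9,p10} {p8} {p12}
  U2456: {p6,p9,p10} {p8} {p12}
  U3456: {p6,p9,p10} {p8} {p12}
  U12345: {p6,p9,p10} {p8} {p12}
  U12346: {p6,p9,p10} {p8} {p11,p12}
  U12356: {p6,p9,p10} {p8} {p12}
  U12456: {p6,p9,p10} {p8} {p12}
  U13456: {p6,p9,p10} {p8} {p12}
  U23456: {p6,p9,p10} {p8} {p12}
  U123456: {p6,p9,p10} {p8} {p12}
C dims 14,41,59,45; δ0: rk 12, SNF 1^12; δ1: rk 29, SNF 1^29; δ2: rk 30, SNF 1^30
Ȟ^0: (14−12)−0=2 ⇒ Z^2
Ȟ^1: (41−29)−12=0 ⇒ 0
Ȟ^2: (59−30)−29=0 ⇒ 0


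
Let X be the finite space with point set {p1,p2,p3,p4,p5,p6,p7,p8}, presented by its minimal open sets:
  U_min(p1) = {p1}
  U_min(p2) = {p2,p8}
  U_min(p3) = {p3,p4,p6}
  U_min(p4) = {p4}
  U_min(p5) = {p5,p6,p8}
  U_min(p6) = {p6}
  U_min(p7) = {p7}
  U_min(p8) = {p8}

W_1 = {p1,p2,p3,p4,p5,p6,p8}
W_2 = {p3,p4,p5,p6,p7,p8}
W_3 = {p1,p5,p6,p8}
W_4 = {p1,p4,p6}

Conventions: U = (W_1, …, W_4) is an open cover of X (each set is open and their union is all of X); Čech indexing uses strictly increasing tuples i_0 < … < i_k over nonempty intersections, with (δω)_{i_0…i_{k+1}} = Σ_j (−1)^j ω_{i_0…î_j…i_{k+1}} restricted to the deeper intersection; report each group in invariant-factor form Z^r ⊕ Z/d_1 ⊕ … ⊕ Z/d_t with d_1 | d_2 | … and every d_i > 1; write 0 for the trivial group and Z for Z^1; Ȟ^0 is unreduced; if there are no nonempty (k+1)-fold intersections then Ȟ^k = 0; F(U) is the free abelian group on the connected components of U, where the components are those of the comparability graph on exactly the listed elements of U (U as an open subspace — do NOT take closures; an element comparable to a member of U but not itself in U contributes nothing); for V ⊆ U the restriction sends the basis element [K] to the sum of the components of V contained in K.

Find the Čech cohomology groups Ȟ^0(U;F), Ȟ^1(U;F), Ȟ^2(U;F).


intersection data:
  W12={p3,p4,p5,p6,p8} W13={p1,p5,p6,p8} W14={p1,p4,p6} W23={p5,p6,p8} W24={p4,p6} W34={p1,p6}
  W123={p5,p6,p8} W124={p4,p6} W134={p1,p6} W234={p6}
  W1234={p6}
components per intersection:
  W1: {p1} {p2,p3,p4,p5,p6,p8}
  W2: {p3,p4,p5,p6,p8} {p7}
  W3: {p1} {p5,p6,p8}
  W4: {p1} {p4} {p6}
  W12: {p3,p4,p5,p6,p8}
  W13: {p1} {p5,p6,p8}
  W14: {p1} {p4} {p6}
  W23: {p5,p6,p8}
  W24: {p4} {p6}
  W34: {p1} {p6}
  W123: {p5,p6,p8}
  W124: {p4} {p6}
  W134: {p1} {p6}
  W234: {p6}
  W1234: {p6}
C dims 9,11,6,1; δ0: rk 6, SNF 1^6; δ1: rk 5, SNF 1^5; δ2: rk 1, SNF 1^1
Ȟ^0 = (9 − 6) − 0 = 3, so Ȟ^0 ≅ Z^3
Ȟ^1 = (11 − 5) − 6 = 0, so Ȟ^1 ≅ 0
Ȟ^2 = (6 − 1) − 5 = 0, so Ȟ^2 ≅ 0

Ȟ^0(U;F) ≅ Z^3; Ȟ^1(U;F) ≅ 0; Ȟ^2(U;F) ≅ 0


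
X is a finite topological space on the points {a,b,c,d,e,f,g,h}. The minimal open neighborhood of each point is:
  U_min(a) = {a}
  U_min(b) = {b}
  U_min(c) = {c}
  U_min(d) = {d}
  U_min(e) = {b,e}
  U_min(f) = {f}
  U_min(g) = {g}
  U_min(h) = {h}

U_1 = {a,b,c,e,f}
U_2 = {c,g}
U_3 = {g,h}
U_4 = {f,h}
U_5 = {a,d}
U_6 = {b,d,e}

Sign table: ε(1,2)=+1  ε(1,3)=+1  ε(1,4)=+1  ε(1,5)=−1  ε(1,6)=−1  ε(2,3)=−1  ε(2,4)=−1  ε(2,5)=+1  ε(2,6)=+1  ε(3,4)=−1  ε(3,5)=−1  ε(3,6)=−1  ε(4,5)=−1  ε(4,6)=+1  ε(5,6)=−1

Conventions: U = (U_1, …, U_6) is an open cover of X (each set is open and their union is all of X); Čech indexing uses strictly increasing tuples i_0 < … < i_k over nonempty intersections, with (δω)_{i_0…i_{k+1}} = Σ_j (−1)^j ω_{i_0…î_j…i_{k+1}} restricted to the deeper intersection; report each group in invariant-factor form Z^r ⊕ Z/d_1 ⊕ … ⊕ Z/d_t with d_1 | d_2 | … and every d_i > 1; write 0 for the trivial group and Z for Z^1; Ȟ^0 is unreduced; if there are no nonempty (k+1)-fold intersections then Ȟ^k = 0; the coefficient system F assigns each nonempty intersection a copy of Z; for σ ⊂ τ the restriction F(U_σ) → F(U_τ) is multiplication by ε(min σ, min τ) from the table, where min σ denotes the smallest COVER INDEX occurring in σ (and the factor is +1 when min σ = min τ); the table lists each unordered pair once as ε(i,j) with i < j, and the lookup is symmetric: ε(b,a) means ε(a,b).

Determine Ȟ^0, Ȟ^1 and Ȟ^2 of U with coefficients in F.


nonempty intersections:
  U12={c} U14={f} U15={a} U16={b,e} U23={g} U34={h} U56={d}
C dims 6,7; δ0: rk 6, SNF 1^5·2
Ȟ^0: (6−6)−0=0 ⇒ 0
Ȟ^1: (7−0)−6=1 plus torsion [2] ⇒ Z ⊕ Z/2
Ȟ^2: (0−0)−0=0 ⇒ 0

Ȟ^0 = 0, Ȟ^1 = Z ⊕ Z/2, Ȟ^2 = 0


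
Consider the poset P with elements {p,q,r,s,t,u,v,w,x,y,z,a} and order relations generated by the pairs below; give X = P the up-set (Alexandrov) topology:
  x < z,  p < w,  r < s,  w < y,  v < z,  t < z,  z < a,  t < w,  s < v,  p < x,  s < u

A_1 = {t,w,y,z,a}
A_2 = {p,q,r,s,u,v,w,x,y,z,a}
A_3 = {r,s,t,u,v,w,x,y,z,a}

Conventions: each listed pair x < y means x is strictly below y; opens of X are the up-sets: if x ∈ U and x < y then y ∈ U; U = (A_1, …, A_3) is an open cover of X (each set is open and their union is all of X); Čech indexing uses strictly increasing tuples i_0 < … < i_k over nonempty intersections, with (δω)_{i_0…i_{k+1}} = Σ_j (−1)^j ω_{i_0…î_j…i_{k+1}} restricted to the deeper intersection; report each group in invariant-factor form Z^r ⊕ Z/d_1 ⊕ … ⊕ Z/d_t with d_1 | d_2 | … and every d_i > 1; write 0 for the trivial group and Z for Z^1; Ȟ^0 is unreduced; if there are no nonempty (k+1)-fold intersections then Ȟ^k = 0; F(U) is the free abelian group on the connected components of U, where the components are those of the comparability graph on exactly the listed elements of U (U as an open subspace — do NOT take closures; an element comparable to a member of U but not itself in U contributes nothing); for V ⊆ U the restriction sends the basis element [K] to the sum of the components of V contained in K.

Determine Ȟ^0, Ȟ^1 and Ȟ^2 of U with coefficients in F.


Ȟ^0 ≅ Z^2, Ȟ^1 ≅ Z and Ȟ^2 ≅ 0

intersection data:
  A12={w,y,z,a} A13={t,w,y,z,a} A23={r,s,u,v,w,x,y,z,a}
  A123={w,y,z,a}
components per intersection:
  A1: {t,w,y,z,a}
  A2: {p,r,s,u,v,w,x,y,z,a} {q}
  A3: {r,s,t,u,v,w,x,y,z,a}
  A12: {w,y} {z,a}
  A13: {t,w,y,z,a}
  A23: {r,s,u,v,x,z,a} {w,y}
  A123: {w,y} {z,a}
C dims 4,5,2; δ0: rk 2, SNF 1^2; δ1: rk 2, SNF 1^2
Ȟ^0 = (4 − 2) − 0 = 2, so Ȟ^0 ≅ Z^2
Ȟ^1 = (5 − 2) − 2 = 1, so Ȟ^1 ≅ Z
Ȟ^2 = (2 − 0) − 2 = 0, so Ȟ^2 ≅ 0


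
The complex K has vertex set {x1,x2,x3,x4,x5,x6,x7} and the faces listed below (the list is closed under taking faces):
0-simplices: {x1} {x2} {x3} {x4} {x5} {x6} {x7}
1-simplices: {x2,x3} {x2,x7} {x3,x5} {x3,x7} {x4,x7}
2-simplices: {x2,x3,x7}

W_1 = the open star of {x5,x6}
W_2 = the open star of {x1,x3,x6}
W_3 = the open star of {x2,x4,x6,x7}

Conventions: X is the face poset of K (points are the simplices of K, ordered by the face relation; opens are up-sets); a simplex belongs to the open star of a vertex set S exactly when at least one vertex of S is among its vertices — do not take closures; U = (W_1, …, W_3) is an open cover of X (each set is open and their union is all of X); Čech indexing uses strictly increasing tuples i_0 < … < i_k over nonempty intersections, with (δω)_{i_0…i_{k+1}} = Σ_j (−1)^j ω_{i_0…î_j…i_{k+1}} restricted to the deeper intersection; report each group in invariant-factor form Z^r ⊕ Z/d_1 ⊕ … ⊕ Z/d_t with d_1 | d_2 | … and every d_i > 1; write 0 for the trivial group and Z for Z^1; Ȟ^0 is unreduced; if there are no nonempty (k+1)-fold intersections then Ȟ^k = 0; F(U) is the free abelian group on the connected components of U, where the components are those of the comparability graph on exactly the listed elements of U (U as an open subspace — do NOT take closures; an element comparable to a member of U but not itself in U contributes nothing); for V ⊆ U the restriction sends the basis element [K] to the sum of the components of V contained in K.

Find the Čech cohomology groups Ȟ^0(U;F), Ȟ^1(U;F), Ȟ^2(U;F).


nonempty overlaps:
  W1={{x5},{x6},{x3,x5}} W2={{x1},{x3},{x6},{x2,x3},{x3,x5},{x3,x7},{x2,x3,x7}} W3={{x2},{x4},{x6},{x7},{x2,x3},{x2,x7},{x3,x7},{x4,x7},{x2,x3,x7}}
  W12={{x6},{x3,x5}} W13={{x6}} W23={{x6},{x2,x3},{x3,x7},{x2,x3,x7}}
  W123={{x6}}
components per intersection:
  W1: {{x5},{x3,x5}} {{x6}}
  W2: {{x1}} {{x3},{x2,x3},{x3,x5},{x3,x7},{x2,x3,x7}} {{x6}}
  W3: {{x2},{x4},{x7},{x2,x3},{x2,x7},{x3,x7},{x4,x7},{x2,x3,x7}} {{x6}}
  W12: {{x6}} {{x3,x5}}
  W13: {{x6}}
  W23: {{x6}} {{x2,x3},{x3,x7},{x2,x3,x7}}
  W123: {{x6}}
C dims 7,5,1; δ0: rk 4, SNF 1^4; δ1: rk 1, SNF 1^1
degree 0: 7−4−0 = 3 → Ȟ^0 ≅ Z^3
degree 1: 5−1−4 = 0 → Ȟ^1 ≅ 0
degree 2: 1−0−1 = 0 → Ȟ^2 ≅ 0

Ȟ^0 = Z^3,  Ȟ^1 = 0,  Ȟ^2 = 0


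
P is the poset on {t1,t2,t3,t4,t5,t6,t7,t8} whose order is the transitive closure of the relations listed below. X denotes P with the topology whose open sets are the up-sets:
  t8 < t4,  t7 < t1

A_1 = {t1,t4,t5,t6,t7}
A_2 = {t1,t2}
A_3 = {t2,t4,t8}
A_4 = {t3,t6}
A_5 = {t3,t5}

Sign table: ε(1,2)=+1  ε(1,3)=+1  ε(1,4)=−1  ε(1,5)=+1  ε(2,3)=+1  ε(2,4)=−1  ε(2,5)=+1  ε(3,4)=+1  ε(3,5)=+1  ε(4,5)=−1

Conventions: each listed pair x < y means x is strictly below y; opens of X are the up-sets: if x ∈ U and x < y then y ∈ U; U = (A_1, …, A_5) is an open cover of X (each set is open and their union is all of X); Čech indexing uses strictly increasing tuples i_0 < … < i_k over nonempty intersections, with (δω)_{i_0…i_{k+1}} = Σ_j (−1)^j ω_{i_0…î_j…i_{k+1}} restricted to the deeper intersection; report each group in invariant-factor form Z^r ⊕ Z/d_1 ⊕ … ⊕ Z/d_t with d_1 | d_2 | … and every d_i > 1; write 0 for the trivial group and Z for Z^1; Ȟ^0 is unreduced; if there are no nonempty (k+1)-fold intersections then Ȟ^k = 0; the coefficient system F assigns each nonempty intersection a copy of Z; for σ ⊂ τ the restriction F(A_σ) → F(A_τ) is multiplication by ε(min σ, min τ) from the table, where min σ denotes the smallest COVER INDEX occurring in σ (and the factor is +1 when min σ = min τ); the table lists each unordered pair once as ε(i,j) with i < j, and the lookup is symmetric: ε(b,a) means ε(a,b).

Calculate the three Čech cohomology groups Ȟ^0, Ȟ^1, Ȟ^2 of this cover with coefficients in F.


intersection data:
  A12={t1} A13={t4} A14={t6} A15={t5} A23={t2} A45={t3}
C dims 5,6; δ0: rk 4, SNF 1^4
Ȟ^0 = (5 − 4) − 0 = 1, so Ȟ^0 ≅ Z
Ȟ^1 = (6 − 0) − 4 = 2, so Ȟ^1 ≅ Z^2
Ȟ^2 = (0 − 0) − 0 = 0, so Ȟ^2 ≅ 0

Ȟ^0(U;F) ≅ Z, Ȟ^1(U;F) ≅ Z^2, Ȟ^2(U;F) ≅ 0


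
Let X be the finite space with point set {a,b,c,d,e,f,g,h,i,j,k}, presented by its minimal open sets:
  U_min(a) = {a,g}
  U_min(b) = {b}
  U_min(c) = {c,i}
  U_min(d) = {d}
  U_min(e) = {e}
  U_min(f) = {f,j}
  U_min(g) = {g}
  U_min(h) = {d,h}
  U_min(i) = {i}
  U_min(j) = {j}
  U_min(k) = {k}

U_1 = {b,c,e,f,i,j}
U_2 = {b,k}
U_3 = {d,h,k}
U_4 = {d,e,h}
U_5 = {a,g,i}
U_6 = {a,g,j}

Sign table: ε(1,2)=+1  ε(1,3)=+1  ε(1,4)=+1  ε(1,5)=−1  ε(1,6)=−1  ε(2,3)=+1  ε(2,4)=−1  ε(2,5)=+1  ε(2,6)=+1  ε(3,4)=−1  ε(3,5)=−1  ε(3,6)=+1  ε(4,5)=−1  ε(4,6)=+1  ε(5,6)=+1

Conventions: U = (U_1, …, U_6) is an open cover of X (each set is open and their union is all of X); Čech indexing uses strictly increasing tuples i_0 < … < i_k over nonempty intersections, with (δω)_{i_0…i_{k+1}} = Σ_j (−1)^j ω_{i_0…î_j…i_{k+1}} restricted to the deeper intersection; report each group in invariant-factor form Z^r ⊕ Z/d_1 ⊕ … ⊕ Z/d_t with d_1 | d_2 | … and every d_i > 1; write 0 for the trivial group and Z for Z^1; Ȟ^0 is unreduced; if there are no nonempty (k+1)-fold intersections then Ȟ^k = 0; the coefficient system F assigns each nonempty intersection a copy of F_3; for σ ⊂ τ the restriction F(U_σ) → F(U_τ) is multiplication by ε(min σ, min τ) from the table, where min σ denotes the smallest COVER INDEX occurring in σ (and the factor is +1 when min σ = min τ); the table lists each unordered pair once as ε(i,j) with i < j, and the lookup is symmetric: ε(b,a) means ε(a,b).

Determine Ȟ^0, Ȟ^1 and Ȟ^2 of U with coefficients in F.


nerve simplices:
  U12={b} U14={e} U15={i} U16={j} U23={k} U34={d,h} U56={a,g}
C dims 6,7; δ0: rk_F3 6
degree 0: 6−6−0 = 0 → Ȟ^0 ≅ 0
degree 1: 7−0−6 = 1 → Ȟ^1 ≅ Z/3
degree 2: 0−0−0 = 0 → Ȟ^2 ≅ 0

Ȟ^0 = 0, Ȟ^1 = Z/3 and Ȟ^2 = 0


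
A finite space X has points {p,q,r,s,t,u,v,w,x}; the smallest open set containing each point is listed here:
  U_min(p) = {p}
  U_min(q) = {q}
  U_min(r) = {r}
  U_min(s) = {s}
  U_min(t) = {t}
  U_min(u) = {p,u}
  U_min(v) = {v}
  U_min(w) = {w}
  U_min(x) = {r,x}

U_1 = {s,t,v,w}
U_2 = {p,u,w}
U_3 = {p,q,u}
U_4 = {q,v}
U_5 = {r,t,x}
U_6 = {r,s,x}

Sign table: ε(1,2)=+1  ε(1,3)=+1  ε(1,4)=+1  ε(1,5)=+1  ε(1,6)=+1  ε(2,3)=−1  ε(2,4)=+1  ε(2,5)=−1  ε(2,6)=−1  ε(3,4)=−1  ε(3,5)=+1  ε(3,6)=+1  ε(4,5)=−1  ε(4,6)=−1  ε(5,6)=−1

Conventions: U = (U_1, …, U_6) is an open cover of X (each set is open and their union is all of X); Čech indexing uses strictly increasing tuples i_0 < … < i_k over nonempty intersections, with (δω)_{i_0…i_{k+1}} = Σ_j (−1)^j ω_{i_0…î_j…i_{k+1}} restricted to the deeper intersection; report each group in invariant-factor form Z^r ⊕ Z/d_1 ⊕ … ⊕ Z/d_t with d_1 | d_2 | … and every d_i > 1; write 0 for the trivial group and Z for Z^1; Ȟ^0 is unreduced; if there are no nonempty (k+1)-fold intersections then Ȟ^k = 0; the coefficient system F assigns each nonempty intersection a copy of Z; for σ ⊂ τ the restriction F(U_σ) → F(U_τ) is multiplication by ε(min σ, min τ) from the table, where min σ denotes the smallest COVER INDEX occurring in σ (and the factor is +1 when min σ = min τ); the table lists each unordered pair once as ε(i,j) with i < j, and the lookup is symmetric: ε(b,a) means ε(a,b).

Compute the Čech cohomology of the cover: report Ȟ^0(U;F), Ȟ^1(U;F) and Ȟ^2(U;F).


nonempty intersections:
  U12={w} U14={v} U15={t} U16={s} U23={p,u} U34={q} U56={r,x}
C dims 6,7; δ0: rk 6, SNF 1^5·2
Ȟ^0: (6−6)−0=0 ⇒ 0
Ȟ^1: (7−0)−6=1 plus torsion [2] ⇒ Z ⊕ Z/2
Ȟ^2: (0−0)−0=0 ⇒ 0

Ȟ^0 ≅ 0; Ȟ^1 ≅ Z ⊕ Z/2; Ȟ^2 ≅ 0


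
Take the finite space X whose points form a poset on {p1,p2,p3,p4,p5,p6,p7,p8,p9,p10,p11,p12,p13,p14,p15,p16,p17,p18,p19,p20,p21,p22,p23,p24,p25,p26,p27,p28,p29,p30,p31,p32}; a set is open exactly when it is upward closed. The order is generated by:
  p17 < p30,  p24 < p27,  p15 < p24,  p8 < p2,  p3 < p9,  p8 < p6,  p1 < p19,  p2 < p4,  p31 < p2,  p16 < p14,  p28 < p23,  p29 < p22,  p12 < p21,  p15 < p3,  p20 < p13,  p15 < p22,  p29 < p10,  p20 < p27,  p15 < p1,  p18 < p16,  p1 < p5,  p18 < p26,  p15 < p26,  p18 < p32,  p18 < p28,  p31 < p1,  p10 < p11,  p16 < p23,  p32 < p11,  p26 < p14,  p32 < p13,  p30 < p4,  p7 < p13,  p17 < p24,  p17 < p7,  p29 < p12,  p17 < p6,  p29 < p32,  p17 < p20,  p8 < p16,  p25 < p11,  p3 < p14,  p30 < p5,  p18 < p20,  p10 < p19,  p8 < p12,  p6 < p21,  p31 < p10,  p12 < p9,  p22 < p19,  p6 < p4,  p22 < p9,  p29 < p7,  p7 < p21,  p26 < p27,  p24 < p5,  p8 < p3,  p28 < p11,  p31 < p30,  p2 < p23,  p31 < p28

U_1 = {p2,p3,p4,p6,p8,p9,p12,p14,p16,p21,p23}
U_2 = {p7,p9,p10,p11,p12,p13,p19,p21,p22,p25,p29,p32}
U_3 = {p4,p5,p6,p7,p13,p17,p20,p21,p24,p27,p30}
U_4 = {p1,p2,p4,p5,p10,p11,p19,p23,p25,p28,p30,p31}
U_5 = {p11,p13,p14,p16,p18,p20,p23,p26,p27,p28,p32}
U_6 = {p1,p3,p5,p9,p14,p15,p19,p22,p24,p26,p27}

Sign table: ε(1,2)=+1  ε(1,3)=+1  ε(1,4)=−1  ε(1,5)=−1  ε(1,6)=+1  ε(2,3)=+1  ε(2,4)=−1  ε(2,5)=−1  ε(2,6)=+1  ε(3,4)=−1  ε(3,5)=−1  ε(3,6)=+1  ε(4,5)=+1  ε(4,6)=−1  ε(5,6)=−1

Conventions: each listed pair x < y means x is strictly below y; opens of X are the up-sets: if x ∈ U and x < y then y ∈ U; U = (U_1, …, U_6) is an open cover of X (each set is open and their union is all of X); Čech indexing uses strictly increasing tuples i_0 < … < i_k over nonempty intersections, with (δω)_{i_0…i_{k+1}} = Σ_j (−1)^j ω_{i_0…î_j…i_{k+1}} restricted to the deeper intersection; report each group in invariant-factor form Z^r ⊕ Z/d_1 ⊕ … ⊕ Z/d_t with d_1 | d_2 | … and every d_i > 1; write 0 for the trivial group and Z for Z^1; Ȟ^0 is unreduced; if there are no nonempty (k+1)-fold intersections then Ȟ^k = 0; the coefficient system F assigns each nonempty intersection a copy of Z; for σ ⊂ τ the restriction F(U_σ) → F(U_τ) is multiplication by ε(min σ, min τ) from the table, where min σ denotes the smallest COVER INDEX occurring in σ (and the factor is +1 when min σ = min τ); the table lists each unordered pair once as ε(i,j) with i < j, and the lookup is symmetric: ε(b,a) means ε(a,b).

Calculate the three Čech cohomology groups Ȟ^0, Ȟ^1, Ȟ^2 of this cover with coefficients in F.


nonempty intersections:
  U12={p9,p12,p21} U13={p4,p6,p21} U14={p2,p4,p23} U15={p14,p16,p23} U16={p3,p9,p14} U23={p7,p13,p21} U24={p10,p11,p19,p25} U25={p11,p13,p32} U26={p9,p19,p22} U34={p4,p5,p30} U35={p13,p20,p27} U36={p5,p24,p27} U45={p11,p23,p28} U46={p1,p5,p19} U56={p14,p26,p27}
  U123={p21} U126={p9} U134={p4} U145={p23} U156={p14} U235={p13} U245={p11} U246={p19} U346={p5} U356={p27}
C dims 6,15,10; δ0: rk 5, SNF 1^5; δ1: rk 10, SNF 1^9·2
Ȟ^0: (6−5)−0=1 ⇒ Z
Ȟ^1: (15−10)−5=0 ⇒ 0
Ȟ^2: (10−0)−10=0 plus torsion [2] ⇒ Z/2

Ȟ^0(U;F) ≅ Z; Ȟ^1(U;F) ≅ 0; Ȟ^2(U;F) ≅ Z/2


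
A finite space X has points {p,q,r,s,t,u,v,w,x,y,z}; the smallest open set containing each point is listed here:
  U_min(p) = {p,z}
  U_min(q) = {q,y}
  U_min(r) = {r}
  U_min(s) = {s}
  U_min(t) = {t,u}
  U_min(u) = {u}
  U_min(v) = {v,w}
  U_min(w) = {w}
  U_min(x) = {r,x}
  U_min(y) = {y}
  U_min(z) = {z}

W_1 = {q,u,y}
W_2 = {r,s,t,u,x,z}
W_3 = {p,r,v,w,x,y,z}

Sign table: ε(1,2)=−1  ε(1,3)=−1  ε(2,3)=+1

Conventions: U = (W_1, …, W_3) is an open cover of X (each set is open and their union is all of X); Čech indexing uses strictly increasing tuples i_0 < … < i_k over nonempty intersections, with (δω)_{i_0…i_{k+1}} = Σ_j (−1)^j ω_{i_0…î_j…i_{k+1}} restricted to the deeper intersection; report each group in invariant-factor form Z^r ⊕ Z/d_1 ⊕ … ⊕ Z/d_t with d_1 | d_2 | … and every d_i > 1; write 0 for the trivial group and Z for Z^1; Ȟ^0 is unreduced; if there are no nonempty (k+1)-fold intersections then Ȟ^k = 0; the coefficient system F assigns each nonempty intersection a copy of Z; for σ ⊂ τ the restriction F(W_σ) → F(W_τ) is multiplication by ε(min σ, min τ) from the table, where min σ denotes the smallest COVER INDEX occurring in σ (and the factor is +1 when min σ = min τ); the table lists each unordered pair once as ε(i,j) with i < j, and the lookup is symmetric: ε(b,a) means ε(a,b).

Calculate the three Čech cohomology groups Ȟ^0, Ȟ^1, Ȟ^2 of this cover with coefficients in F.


cover nerve:
  W12={u} W13={y} W23={r,x,z}
C dims 3,3; δ0: rk 2, SNF 1^2
Ȟ^0: (3−2)−0=1 ⇒ Z
Ȟ^1: (3−0)−2=1 ⇒ Z
Ȟ^2: (0−0)−0=0 ⇒ 0

Ȟ^0(U;F) ≅ Z,  Ȟ^1(U;F) ≅ Z,  Ȟ^2(U;F) ≅ 0


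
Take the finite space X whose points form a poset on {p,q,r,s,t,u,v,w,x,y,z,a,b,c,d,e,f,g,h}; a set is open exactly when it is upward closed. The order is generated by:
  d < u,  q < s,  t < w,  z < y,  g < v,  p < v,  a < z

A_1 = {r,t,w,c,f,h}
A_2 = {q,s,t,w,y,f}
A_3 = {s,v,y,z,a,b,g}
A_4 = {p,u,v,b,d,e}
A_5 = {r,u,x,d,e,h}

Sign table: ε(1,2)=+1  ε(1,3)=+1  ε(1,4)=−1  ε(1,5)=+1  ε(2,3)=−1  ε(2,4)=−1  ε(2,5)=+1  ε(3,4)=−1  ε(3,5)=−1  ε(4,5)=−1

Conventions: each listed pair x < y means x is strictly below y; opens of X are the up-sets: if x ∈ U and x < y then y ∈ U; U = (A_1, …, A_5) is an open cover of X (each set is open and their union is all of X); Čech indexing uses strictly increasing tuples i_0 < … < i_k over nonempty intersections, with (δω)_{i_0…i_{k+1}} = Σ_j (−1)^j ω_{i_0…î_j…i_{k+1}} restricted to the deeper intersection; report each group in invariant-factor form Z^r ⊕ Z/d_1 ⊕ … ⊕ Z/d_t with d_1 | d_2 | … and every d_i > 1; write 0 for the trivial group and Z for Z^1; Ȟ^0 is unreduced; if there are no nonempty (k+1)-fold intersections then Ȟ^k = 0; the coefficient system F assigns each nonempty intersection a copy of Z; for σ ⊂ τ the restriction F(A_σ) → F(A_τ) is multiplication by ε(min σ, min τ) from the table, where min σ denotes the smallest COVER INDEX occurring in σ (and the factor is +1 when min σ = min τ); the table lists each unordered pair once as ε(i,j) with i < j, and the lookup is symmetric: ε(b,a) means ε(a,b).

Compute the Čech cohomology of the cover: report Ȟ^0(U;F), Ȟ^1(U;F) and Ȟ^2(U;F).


Ȟ^0(U;F) ≅ 0, Ȟ^1(U;F) ≅ Z/2, Ȟ^2(U;F) ≅ 0

cover nerve:
  A12={t,w,f} A15={r,h} A23={s,y} A34={v,b} A45={u,d,e}
C dims 5,5; δ0: rk 5, SNF 1^4·2
Ȟ^0: (5−5)−0=0 ⇒ 0
Ȟ^1: (5−0)−5=0 plus torsion [2] ⇒ Z/2
Ȟ^2: (0−0)−0=0 ⇒ 0


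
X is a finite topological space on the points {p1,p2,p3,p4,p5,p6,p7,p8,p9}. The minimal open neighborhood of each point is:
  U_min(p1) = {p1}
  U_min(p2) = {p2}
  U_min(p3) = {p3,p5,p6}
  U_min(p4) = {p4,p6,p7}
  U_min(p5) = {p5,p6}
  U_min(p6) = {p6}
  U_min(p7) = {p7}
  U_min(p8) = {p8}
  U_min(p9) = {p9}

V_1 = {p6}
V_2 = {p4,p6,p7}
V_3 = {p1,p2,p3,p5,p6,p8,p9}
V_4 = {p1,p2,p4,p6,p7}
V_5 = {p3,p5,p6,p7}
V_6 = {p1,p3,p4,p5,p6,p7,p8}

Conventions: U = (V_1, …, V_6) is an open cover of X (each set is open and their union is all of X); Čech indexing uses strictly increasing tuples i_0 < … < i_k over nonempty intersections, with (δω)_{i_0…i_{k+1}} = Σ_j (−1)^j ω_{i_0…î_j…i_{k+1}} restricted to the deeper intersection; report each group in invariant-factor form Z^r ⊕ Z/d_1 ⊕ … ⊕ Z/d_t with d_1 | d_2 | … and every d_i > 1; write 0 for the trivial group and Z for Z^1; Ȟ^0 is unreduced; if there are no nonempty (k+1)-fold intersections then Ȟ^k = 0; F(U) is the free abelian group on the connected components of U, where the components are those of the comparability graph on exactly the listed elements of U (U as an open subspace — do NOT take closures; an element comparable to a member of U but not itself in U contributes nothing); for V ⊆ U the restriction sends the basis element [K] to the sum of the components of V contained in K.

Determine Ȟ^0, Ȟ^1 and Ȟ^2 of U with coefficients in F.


Ȟ^0 = Z^5; Ȟ^1 = 0; Ȟ^2 = 0

nonempty intersections:
  V12={p6} V13={p6} V14={p6} V15={p6} V16={p6} V23={p6} V24={p4,p6,p7} V25={p6,p7} V26={p4,p6,p7} V34={p1,p2,p6} V35={p3,p5,p6} V36={p1,p3,p5,p6,p8} V45={p6,p7} V46={p1,p4,p6,p7} V56={p3,p5,p6,p7}
  V123={p6} V124={p6} V125={p6} V126={p6} V134={p6} V135={p6} V136={p6} V145={p6} V146={p6} V156={p6} V234={p6} V235={p6} V236={p6} V245={p6,p7} V246={p4,p6,p7} V256={p6,p7} V345={p6} V346={p1,p6} V356={p3,p5,p6} V456={p6,p7}
  V1234={p6} V1235={p6} V1236={p6} V1245={p6} V1246={p6} V1256={p6} V1345={p6} V1346={p6} V1356={p6} V1456={p6} V2345={p6} V2346={p6} V2356={p6} V2456={p6,p7} V3456={p6}
  V12345={p6} V12346={p6} V12356={p6} V12456={p6} V13456={p6} V23456={p6}
  V123456={p6}
components per intersection:
  V1: {p6}
  V2: {p4,p6,p7}
  V3: {p1} {p2} {p3,p5,p6} {p8} {p9}
  V4: {p1} {p2} {p4,p6,p7}
  V5: {p3,p5,p6} {p7}
  V6: {p1} {p3,p4,p5,p6,p7} {p8}
  V12: {p6}
  V13: {p6}
  V14: {p6}
  V15: {p6}
  V16: {p6}
  V23: {p6}
  V24: {p4,p6,p7}
  V25: {p6} {p7}
  V26: {p4,p6,p7}
  V34: {p1} {p2} {p6}
  V35: {p3,p5,p6}
  V36: {p1} {p3,p5,p6} {p8}
  V45: {p6} {p7}
  V46: {p1} {p4,p6,p7}
  V56: {p3,p5,p6} {p7}
  V123: {p6}
  V124: {p6}
  V125: {p6}
  V126: {p6}
  V134: {p6}
  V135: {p6}
  V136: {p6}
  V145: {p6}
  V146: {p6}
  V156: {p6}
  V234: {p6}
  V235: {p6}
  V236: {p6}
  V245: {p6} {p7}
  V246: {p4,p6,p7}
  V256: {p6} {p7}
  V345: {p6}
  V346: {p1} {p6}
  V356: {p3,p5,p6}
  V456: {p6} {p7}
  V1234: {p6}
  V1235: {p6}
  V1236: {p6}
  V1245: {p6}
  V1246: {p6}
  V1256: {p6}
  V1345: {p6}
  V1346: {p6}
  V1356: {p6}
  V1456: {p6}
  V2345: {p6}
  V2346: {p6}
  V2356: {p6}
  V2456: {p6} {p7}
  V3456: {p6}
  V12345: {p6}
  V12346: {p6}
  V12356: {p6}
  V12456: {p6}
  V13456: {p6}
  V23456: {p6}
  V123456: {p6}
C dims 15,23,24,16; δ0: rk 10, SNF 1^10; δ1: rk 13, SNF 1^13; δ2: rk 11, SNF 1^11
Ȟ^0: (15−10)−0=5 ⇒ Z^5
Ȟ^1: (23−13)−10=0 ⇒ 0
Ȟ^2: (24−11)−13=0 ⇒ 0


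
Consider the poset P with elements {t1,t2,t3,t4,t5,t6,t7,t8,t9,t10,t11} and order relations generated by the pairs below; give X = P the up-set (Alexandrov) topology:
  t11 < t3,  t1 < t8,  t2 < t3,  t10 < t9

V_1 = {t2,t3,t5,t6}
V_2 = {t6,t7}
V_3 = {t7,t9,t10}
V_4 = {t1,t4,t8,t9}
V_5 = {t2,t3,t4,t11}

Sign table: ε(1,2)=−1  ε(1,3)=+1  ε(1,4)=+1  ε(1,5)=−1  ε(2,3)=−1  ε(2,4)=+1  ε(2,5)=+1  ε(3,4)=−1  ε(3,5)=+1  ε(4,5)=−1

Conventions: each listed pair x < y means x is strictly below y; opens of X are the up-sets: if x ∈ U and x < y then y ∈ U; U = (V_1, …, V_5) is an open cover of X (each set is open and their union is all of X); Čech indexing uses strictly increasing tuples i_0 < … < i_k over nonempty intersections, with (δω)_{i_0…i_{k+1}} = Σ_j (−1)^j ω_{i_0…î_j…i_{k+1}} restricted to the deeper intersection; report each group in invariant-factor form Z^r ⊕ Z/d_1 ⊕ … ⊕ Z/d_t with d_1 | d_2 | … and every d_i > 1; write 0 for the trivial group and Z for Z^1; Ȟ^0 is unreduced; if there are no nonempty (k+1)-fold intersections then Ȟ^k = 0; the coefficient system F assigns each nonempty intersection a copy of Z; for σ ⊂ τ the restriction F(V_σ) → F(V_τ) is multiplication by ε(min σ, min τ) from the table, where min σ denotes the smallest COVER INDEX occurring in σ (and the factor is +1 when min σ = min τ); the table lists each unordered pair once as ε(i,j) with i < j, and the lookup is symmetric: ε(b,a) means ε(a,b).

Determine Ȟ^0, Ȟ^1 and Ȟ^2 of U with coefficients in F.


nerve of the cover:
  V12={t6} V15={t2,t3} V23={t7} V34={t9} V45={t4}
C dims 5,5; δ0: rk 5, SNF 1^4·2
Ȟ^0 = (5 − 5) − 0 = 0, so Ȟ^0 ≅ 0
Ȟ^1 = (5 − 0) − 5 = 0 plus torsion [2], so Ȟ^1 ≅ Z/2
Ȟ^2 = (0 − 0) − 0 = 0, so Ȟ^2 ≅ 0

Ȟ^0 = 0, Ȟ^1 = Z/2, Ȟ^2 = 0


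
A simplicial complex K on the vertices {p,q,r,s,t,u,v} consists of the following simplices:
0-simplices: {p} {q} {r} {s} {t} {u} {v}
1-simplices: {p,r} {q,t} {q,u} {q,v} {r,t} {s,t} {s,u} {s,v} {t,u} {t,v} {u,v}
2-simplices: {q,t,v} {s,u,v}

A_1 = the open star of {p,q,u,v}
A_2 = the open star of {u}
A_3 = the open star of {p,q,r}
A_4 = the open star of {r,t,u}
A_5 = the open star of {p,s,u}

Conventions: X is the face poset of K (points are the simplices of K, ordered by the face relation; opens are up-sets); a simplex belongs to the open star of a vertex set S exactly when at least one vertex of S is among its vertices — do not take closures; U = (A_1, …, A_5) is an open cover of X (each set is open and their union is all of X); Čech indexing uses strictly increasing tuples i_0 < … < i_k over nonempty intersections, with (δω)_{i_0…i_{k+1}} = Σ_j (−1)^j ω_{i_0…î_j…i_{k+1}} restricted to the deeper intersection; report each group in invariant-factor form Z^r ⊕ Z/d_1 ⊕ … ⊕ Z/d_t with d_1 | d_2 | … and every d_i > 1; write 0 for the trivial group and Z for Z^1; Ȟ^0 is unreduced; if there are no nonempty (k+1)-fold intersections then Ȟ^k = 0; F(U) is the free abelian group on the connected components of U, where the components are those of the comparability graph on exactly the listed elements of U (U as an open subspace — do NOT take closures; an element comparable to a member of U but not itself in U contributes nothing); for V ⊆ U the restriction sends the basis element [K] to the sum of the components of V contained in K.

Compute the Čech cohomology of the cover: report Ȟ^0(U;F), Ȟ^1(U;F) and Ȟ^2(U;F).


nonempty intersections:
  A1={{p},{q},{u},{v},{p,r},{q,t},{q,u},{q,v},{s,u},{s,v},{t,u},{t,v},{u,v},{q,t,v},{s,u,v}} A2={{u},{q,u},{s,u},{t,u},{u,v},{s,u,v}} A3={{p},{q},{r},{p,r},{q,t},{q,u},{q,v},{r,t},{q,t,v}} A4={{r},{t},{u},{p,r},{q,t},{q,u},{r,t},{s,t},{s,u},{t,u},{t,v},{u,v},{q,t,v},{s,u,v}} A5={{p},{s},{u},{p,r},{q,u},{s,t},{s,u},{s,v},{t,u},{u,v},{s,u,v}}
  A12={{u},{q,u},{s,u},{t,u},{u,v},{s,u,v}} A13={{p},{q},{p,r},{q,t},{q,u},{q,v},{q,t,v}} A14={{u},{p,r},{q,t},{q,u},{s,u},{t,u},{t,v},{u,v},{q,t,v},{s,u,v}} A15={{p},{u},{p,r},{q,u},{s,u},{s,v},{t,u},{u,v},{s,u,v}} A23={{q,u}} A24={{u},{q,u},{s,u},{t,u},{u,v},{s,u,v}} A25={{u},{q,u},{s,u},{t,u},{u,v},{s,u,v}} A34={{r},{p,r},{q,t},{q,u},{r,t},{q,t,v}} A35={{p},{p,r},{q,u}} A45={{u},{p,r},{q,u},{s,t},{s,u},{t,u},{u,v},{s,u,v}}
  A123={{q,u}} A124={{u},{q,u},{s,u},{t,u},{u,v},{s,u,v}} A125={{u},{q,u},{s,u},{t,u},{u,v},{s,u,v}} A134={{p,r},{q,t},{q,u},{q,t,v}} A135={{p},{p,r},{q,u}} A145={{u},{p,r},{q,u},{s,u},{t,u},{u,v},{s,u,v}} A234={{q,u}} A235={{q,u}} A245={{u},{q,u},{s,u},{t,u},{u,v},{s,u,v}} A345={{p,r},{q,u}}
  A1234={{q,u}} A1235={{q,u}} A1245={{u},{q,u},{s,u},{t,u},{u,v},{s,u,v}} A1345={{p,r},{q,u}} A2345={{q,u}}
  A12345={{q,u}}
components per intersection:
  A1: {{p},{p,r}} {{q},{u},{v},{q,t},{q,u},{q,v},{s,u},{s,v},{t,u},{t,v},{u,v},{q,t,v},{s,u,v}}
  A2: {{u},{q,u},{s,u},{t,u},{u,v},{s,u,v}}
  A3: {{p},{r},{p,r},{r,t}} {{q},{q,t},{q,u},{q,v},{q,t,v}}
  A4: {{r},{t},{u},{p,r},{q,t},{q,u},{r,t},{s,t},{s,u},{t,u},{t,v},{u,v},{q,t,v},{s,u,v}}
  A5: {{p},{p,r}} {{s},{u},{q,u},{s,t},{s,u},{s,v},{t,u},{u,v},{s,u,v}}
  A12: {{u},{q,u},{s,u},{t,u},{u,v},{s,u,v}}
  A13: {{p},{p,r}} {{q},{q,t},{q,u},{q,v},{q,t,v}}
  A14: {{u},{q,u},{s,u},{t,u},{u,v},{s,u,v}} {{p,r}} {{q,t},{t,v},{q,t,v}}
  A15: {{p},{p,r}} {{u},{q,u},{s,u},{s,v},{t,u},{u,v},{s,u,v}}
  A23: {{q,u}}
  A24: {{u},{q,u},{s,u},{t,u},{u,v},{s,u,v}}
  A25: {{u},{q,u},{s,u},{t,u},{u,v},{s,u,v}}
  A34: {{r},{p,r},{r,t}} {{q,t},{q,t,v}} {{q,u}}
  A35: {{p},{p,r}} {{q,u}}
  A45: {{u},{q,u},{s,u},{t,u},{u,v},{s,u,v}} {{p,r}} {{s,t}}
  A123: {{q,u}}
  A124: {{u},{q,u},{s,u},{t,u},{u,v},{s,u,v}}
  A125: {{u},{q,u},{s,u},{t,u},{u,v},{s,u,v}}
  A134: {{p,r}} {{q,t},{q,t,v}} {{q,u}}
  A135: {{p},{p,r}} {{q,u}}
  A145: {{u},{q,u},{s,u},{t,u},{u,v},{s,u,v}} {{p,r}}
  A234: {{q,u}}
  A235: {{q,u}}
  A245: {{u},{q,u},{s,u},{t,u},{u,v},{s,u,v}}
  A345: {{p,r}} {{q,u}}
  A1234: {{q,u}}
  A1235: {{q,u}}
  A1245: {{u},{q,u},{s,u},{t,u},{u,v},{s,u,v}}
  A1345: {{p,r}} {{q,u}}
  A2345: {{q,u}}
  A12345: {{q,u}}
C dims 8,19,15,6; δ0: rk 7, SNF 1^7; δ1: rk 10, SNF 1^10; δ2: rk 5, SNF 1^5
Ȟ^0: (8−7)−0=1 ⇒ Z
Ȟ^1: (19−10)−7=2 ⇒ Z^2
Ȟ^2: (15−5)−10=0 ⇒ 0

Ȟ^0(U;F) ≅ Z, Ȟ^1(U;F) ≅ Z^2 and Ȟ^2(U;F) ≅ 0


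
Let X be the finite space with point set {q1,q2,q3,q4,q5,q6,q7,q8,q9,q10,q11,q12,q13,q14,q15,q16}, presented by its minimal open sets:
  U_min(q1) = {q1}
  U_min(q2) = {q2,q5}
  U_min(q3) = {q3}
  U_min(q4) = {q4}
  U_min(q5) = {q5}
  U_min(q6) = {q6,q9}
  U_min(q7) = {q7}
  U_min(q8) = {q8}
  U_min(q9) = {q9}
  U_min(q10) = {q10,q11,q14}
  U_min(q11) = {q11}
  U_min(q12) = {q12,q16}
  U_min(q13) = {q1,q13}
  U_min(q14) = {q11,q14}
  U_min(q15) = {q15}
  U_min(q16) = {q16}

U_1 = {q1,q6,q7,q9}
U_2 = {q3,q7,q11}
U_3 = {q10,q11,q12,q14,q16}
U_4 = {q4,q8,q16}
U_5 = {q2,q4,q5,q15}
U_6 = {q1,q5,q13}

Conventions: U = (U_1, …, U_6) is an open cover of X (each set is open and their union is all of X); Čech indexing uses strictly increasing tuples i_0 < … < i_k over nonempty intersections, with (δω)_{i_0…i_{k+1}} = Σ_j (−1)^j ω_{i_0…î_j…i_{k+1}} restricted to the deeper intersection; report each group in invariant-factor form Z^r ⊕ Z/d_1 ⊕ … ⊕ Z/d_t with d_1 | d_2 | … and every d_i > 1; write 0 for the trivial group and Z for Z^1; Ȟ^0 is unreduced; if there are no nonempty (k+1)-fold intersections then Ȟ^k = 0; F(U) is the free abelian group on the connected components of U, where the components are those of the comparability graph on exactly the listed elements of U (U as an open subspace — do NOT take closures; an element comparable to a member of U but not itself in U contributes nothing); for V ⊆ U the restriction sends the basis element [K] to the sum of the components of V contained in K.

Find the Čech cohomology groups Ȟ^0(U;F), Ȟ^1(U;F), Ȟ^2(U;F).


cover nerve:
  U12={q7} U16={q1} U23={q11} U34={q16} U45={q4} U56={q5}
components per intersection:
  U1: {q1} {q6,q9} {q7}
  U2: {q3} {q7} {q11}
  U3: {q10,q11,q14} {q12,q16}
  U4: {q4} {q8} {q16}
  U5: {q2,q5} {q4} {q15}
  U6: {q1,q13} {q5}
  U12: {q7}
  U16: {q1}
  U23: {q11}
  U34: {q16}
  U45: {q4}
  U56: {q5}
C dims 16,6; δ0: rk 6, SNF 1^6
Ȟ^0: (16−6)−0=10 ⇒ Z^10
Ȟ^1: (6−0)−6=0 ⇒ 0
Ȟ^2: (0−0)−0=0 ⇒ 0

Ȟ^0 ≅ Z^10,  Ȟ^1 ≅ 0,  Ȟ^2 ≅ 0


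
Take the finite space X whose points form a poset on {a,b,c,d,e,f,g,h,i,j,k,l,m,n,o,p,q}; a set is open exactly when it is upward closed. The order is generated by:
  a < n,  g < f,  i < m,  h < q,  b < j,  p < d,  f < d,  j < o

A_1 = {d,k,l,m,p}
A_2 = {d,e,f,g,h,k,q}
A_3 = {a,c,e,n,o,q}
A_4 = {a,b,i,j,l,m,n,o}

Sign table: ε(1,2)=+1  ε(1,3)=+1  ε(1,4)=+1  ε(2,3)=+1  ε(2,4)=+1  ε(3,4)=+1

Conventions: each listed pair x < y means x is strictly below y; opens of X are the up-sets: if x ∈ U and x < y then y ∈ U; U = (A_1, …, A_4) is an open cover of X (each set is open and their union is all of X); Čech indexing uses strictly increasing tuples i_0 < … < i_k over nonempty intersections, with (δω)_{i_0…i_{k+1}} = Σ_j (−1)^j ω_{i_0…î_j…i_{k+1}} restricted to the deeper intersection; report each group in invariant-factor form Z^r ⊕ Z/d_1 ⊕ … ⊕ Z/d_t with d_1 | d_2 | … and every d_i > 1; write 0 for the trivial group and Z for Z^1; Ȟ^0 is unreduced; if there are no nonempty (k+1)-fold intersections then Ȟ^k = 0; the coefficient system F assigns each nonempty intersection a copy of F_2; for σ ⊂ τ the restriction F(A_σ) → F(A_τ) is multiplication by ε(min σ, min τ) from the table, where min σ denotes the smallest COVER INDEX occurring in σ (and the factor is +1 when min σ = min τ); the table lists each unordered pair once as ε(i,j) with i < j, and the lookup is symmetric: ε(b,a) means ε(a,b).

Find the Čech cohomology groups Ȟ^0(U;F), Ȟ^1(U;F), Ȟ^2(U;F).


nerve of the cover:
  A12={d,k} A14={l,m} A23={e,q} A34={a,n,o}
C dims 4,4; δ0: rk_F2 3
Ȟ^0 = (4 − 3) − 0 = 1, so Ȟ^0 ≅ Z/2
Ȟ^1 = (4 − 0) − 3 = 1, so Ȟ^1 ≅ Z/2
Ȟ^2 = (0 − 0) − 0 = 0, so Ȟ^2 ≅ 0

Ȟ^0 ≅ Z/2, Ȟ^1 ≅ Z/2, Ȟ^2 ≅ 0


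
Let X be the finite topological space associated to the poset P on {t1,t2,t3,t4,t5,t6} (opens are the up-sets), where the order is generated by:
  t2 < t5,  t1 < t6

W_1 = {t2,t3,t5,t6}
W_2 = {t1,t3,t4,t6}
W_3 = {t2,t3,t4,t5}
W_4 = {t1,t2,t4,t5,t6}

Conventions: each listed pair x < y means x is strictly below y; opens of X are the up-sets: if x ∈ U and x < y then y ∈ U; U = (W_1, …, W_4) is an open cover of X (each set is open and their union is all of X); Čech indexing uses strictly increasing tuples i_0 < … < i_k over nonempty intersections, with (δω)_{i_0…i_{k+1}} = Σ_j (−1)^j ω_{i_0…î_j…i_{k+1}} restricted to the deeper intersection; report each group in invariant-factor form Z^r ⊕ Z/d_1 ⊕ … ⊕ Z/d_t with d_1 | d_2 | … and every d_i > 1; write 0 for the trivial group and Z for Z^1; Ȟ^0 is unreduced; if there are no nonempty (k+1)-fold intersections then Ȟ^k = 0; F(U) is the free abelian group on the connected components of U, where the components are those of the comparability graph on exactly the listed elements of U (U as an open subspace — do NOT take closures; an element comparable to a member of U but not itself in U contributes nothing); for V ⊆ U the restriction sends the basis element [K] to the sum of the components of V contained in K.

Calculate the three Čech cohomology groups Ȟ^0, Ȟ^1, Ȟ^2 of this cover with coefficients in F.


intersection data:
  W12={t3,t6} W13={t2,t3,t5} W14={t2,t5,t6} W23={t3,t4} W24={t1,t4,t6} W34={t2,t4,t5}
  W123={t3} W124={t6} W134={t2,t5} W234={t4}
components per intersection:
  W1: {t2,t5} {t3} {t6}
  W2: {t1,t6} {t3} {t4}
  W3: {t2,t5} {t3} {t4}
  W4: {t1,t6} {t2,t5} {t4}
  W12: {t3} {t6}
  W13: {t2,t5} {t3}
  W14: {t2,t5} {t6}
  W23: {t3} {t4}
  W24: {t1,t6} {t4}
  W34: {t2,t5} {t4}
  W123: {t3}
  W124: {t6}
  W134: {t2,t5}
  W234: {t4}
C dims 12,12,4; δ0: rk 8, SNF 1^8; δ1: rk 4, SNF 1^4
Ȟ^0 = (12 − 8) − 0 = 4, so Ȟ^0 ≅ Z^4
Ȟ^1 = (12 − 4) − 8 = 0, so Ȟ^1 ≅ 0
Ȟ^2 = (4 − 0) − 4 = 0, so Ȟ^2 ≅ 0

Ȟ^0 ≅ Z^4; Ȟ^1 ≅ 0; Ȟ^2 ≅ 0
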